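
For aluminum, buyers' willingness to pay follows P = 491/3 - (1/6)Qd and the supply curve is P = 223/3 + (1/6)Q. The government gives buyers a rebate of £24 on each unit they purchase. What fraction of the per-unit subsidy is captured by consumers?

Consumer share = 0.5

Pre-subsidy: 491/3 - (1/6)Q = 223/3 + (1/6)Q gives Q* = 268 and P* = 119.
With the rebate, buyers effectively pay Pb = Ps − 24, where Ps is the price sellers receive.
On the curves, Pb = 491/3 - (1/6)Q and Ps = 223/3 + (1/6)Q; the wedge Ps − Pb = 24 gives 223/3 + (1/6)Q − (491/3 - (1/6)Q) = 24, so Q' = 340.
Then Pb = 491/3 − (1/6)·340 = 107 and Ps = 223/3 + (1/6)·340 = 131.
Buyers' price falls by P* − Pb = 119 − 107 = 12; sellers' price rises by Ps − P* = 131 − 119 = 12.
So consumers capture 12/24 = 0.5 of each unit of subsidy.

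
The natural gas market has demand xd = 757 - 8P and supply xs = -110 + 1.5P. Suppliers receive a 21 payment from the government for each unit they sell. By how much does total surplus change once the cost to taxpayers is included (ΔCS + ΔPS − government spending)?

Net change in total surplus = -5292/19

Pre-subsidy: 757 - 8P = -110 + 1.5P gives P* = 1734/19, x* = 511/19.
With the subsidy, sellers receive Ps = Pb + 21 for each unit, where Pb is the price buyers pay.
Supply in terms of Pb becomes xs = -110 + 1.5(Pb + 21) = -78.5 + 1.5Pb. Setting this equal to demand: 757 - 8Pb = -78.5 + 1.5Pb, so Pb = 1671/19.
Sellers receive Ps = 1671/19 + 21 = 2070/19; x' = 757 − 8·(1671/19) = 1015/19.
ΔCS = ½(511/19 + 1015/19)(1734/19 − 1671/19) = 48069/361; ΔPS = ½(511/19 + 1015/19)(2070/19 − 1734/19) = 256368/361.
Government spending = 21 × 1015/19 = 21315/19.
Net change = 48069/361 + 256368/361 − 21315/19 = -5292/19. The loss equals the DWL triangle ½·21·504/19.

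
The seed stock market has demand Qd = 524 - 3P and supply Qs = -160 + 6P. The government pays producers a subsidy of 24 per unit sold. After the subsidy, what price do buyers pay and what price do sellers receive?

Pre-subsidy: 524 - 3P = -160 + 6P gives P* = 76, Q* = 296.
With the subsidy, sellers receive Ps = Pb + 24 for each unit, where Pb is the price buyers pay.
Supply in terms of Pb becomes Qs = -160 + 6(Pb + 24) = -16 + 6Pb. Setting this equal to demand: 524 - 3Pb = -16 + 6Pb, so Pb = 60.
Sellers receive Ps = 60 + 24 = 84; Q' = 524 − 3·60 = 344.

Buyers pay 60; sellers receive 84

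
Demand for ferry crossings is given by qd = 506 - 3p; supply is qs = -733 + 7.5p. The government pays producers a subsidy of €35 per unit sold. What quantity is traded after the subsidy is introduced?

q' = 227

Pre-subsidy: 506 - 3p = -733 + 7.5p gives p* = 118, q* = 152.
With the subsidy, sellers receive ps = pb + 35 for each unit, where pb is the price buyers pay.
Supply in terms of pb becomes qs = -733 + 7.5(pb + 35) = -470.5 + 7.5pb. Setting this equal to demand: 506 - 3pb = -470.5 + 7.5pb, so pb = 93.
Sellers receive ps = 93 + 35 = 128; q' = 506 − 3·93 = 227.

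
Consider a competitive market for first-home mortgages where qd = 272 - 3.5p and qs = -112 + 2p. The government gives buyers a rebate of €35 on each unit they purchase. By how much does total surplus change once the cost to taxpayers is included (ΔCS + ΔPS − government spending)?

Net change in total surplus = -8575/11

Pre-subsidy: 272 - 3.5p = -112 + 2p gives p* = 768/11, q* = 304/11.
With the rebate, buyers effectively pay pb = ps − 35, where ps is the price sellers receive.
Demand in terms of ps becomes qd = 272 − 3.5(ps − 35) = 394.5 - 3.5ps. Setting this equal to supply: 394.5 - 3.5ps = -112 + 2ps, so ps = 1013/11.
Buyers pay pb = 1013/11 − 35 = 628/11; q' = -112 + 2·(1013/11) = 794/11.
ΔCS = ½(304/11 + 794/11)(768/11 − 628/11) = 76860/121; ΔPS = ½(304/11 + 794/11)(1013/11 − 768/11) = 134505/121.
Government spending = 35 × 794/11 = 27790/11.
Net change = 76860/121 + 134505/121 − 27790/11 = -8575/11. The loss equals the DWL triangle ½·35·490/11.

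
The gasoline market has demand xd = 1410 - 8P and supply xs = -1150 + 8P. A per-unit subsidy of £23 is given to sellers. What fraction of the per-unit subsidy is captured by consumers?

Consumer share = 0.5

Pre-subsidy: 1410 - 8P = -1150 + 8P gives P* = 160, x* = 130.
With the subsidy, sellers receive Ps = Pb + 23 for each unit, where Pb is the price buyers pay.
Supply in terms of Pb becomes xs = -1150 + 8(Pb + 23) = -966 + 8Pb. Setting this equal to demand: 1410 - 8Pb = -966 + 8Pb, so Pb = 148.5.
Sellers receive Ps = 148.5 + 23 = 171.5; x' = 1410 − 8·148.5 = 222.
Buyers' price falls by P* − Pb = 160 − 148.5 = 11.5; sellers' price rises by Ps − P* = 171.5 − 160 = 11.5.
So consumers capture 11.5/23 = 0.5 of each unit of subsidy.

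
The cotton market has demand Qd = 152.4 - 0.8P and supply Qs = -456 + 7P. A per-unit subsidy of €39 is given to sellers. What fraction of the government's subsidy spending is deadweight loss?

DWL / government spending = 7/59

Pre-subsidy: 152.4 - 0.8P = -456 + 7P gives P* = 78, Q* = 90.
With the subsidy, sellers receive Ps = Pb + 39 for each unit, where Pb is the price buyers pay.
Supply in terms of Pb becomes Qs = -456 + 7(Pb + 39) = -183 + 7Pb. Setting this equal to demand: 152.4 - 0.8Pb = -183 + 7Pb, so Pb = 43.
Sellers receive Ps = 43 + 39 = 82; Q' = 152.4 − 0.8·43 = 118.
ΔCS = ½(90 + 118)(78 − 43) = 3640; ΔPS = ½(90 + 118)(82 − 78) = 416.
Government spending = 39 × 118 = 4602.
DWL = ½ × 39 × (118 − 90) = 546; fraction = 546 / 4602 = 7/59.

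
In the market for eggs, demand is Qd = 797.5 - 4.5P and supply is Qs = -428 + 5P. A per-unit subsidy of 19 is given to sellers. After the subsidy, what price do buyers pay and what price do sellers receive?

Pre-subsidy: 797.5 - 4.5P = -428 + 5P gives P* = 129, Q* = 217.
With the subsidy, sellers receive Ps = Pb + 19 for each unit, where Pb is the price buyers pay.
Supply in terms of Pb becomes Qs = -428 + 5(Pb + 19) = -333 + 5Pb. Setting this equal to demand: 797.5 - 4.5Pb = -333 + 5Pb, so Pb = 119.
Sellers receive Ps = 119 + 19 = 138; Q' = 797.5 − 4.5·119 = 262.

Buyers pay 119; sellers receive 138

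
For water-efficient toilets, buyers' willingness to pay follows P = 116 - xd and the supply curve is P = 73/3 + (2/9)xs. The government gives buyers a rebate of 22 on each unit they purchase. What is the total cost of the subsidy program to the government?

Government cost = 2046

Pre-subsidy: 116 - x = 73/3 + (2/9)x gives x* = 75 and P* = 41.
With the rebate, buyers effectively pay Pb = Ps − 22, where Ps is the price sellers receive.
On the curves, Pb = 116 - x and Ps = 73/3 + (2/9)x; the wedge Ps − Pb = 22 gives 73/3 + (2/9)x − (116 - x) = 22, so x' = 93.
Then Pb = 116 − 1·93 = 23 and Ps = 73/3 + (2/9)·93 = 45.
Government outlay = subsidy × quantity = 22 × 93 = 2046.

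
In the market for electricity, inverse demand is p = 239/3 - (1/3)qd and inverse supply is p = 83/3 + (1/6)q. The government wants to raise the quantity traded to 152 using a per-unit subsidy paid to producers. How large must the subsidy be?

At q = 152, from the demand curve buyers pay pb = 239/3 − (1/3)·152 = 29; from the supply curve sellers need ps = 83/3 + (1/6)·152 = 53.
The subsidy must fill the gap: s = ps − pb = 53 − 29 = 24.

Required subsidy s = 24 per unit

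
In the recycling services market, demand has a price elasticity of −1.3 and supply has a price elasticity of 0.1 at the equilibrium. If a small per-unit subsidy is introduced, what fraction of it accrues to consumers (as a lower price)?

Consumer share = 1/14

For a small subsidy around the equilibrium, the benefit split depends on the relative slopes, which at a point are proportional to the elasticities.
Buyer share = εs/(εs + |εd|) = 0.1/(0.1 + 1.3) = 1/14; seller share = |εd|/(εs + |εd|) = 13/14.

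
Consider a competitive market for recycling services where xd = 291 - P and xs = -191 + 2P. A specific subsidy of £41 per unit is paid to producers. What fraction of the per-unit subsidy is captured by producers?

Pre-subsidy: 291 - P = -191 + 2P gives P* = 482/3, x* = 391/3.
With the subsidy, sellers receive Ps = Pb + 41 for each unit, where Pb is the price buyers pay.
Supply in terms of Pb becomes xs = -191 + 2(Pb + 41) = -109 + 2Pb. Setting this equal to demand: 291 - Pb = -109 + 2Pb, so Pb = 400/3.
Sellers receive Ps = 400/3 + 41 = 523/3; x' = 291 − 1·(400/3) = 473/3.
Buyers' price falls by P* − Pb = 482/3 − 400/3 = 82/3; sellers' price rises by Ps − P* = 523/3 − 482/3 = 41/3.
So producers capture (41/3)/41 = 1/3 of each unit of subsidy.

Producer share = 1/3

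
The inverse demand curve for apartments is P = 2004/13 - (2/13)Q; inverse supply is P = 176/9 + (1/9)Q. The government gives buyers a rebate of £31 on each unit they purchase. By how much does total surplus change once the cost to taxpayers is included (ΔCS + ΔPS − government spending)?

Pre-subsidy: 2004/13 - (2/13)Q = 176/9 + (1/9)Q gives Q* = 508 and P* = 76.
With the rebate, buyers effectively pay Pb = Ps − 31, where Ps is the price sellers receive.
On the curves, Pb = 2004/13 - (2/13)Q and Ps = 176/9 + (1/9)Q; the wedge Ps − Pb = 31 gives 176/9 + (1/9)Q − (2004/13 - (2/13)Q) = 31, so Q' = 625.
Then Pb = 2004/13 − (2/13)·625 = 58 and Ps = 176/9 + (1/9)·625 = 89.
ΔCS = ½(508 + 625)(76 − 58) = 10197; ΔPS = ½(508 + 625)(89 − 76) = 7364.5.
Government spending = 31 × 625 = 19375.
Net change = 10197 + 7364.5 − 19375 = -1813.5. The loss equals the DWL triangle ½·31·117.

Net change in total surplus = -£1813.5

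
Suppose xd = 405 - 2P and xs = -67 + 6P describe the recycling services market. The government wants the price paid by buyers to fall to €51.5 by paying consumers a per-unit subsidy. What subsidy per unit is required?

Required subsidy s = €10 per unit

At a buyer price of 51.5, quantity demanded is 405 − 2·51.5 = 302.
Sellers supply 302 only when they receive Ps with -67 + 6·Ps = 302, i.e. Ps = 61.5.
s = Ps − Pb = 61.5 − 51.5 = 10.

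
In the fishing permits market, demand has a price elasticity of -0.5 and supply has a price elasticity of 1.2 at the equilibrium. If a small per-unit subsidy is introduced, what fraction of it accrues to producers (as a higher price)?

For a small subsidy around the equilibrium, the benefit split depends on the relative slopes, which at a point are proportional to the elasticities.
Buyer share = εs/(εs + |εd|) = 1.2/(1.2 + 0.5) = 12/17; seller share = |εd|/(εs + |εd|) = 5/17.
So producers capture 5/17 of the subsidy.

Producer share = 5/17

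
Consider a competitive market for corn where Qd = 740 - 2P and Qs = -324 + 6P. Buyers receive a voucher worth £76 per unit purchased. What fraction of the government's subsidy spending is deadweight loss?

DWL / government spending = 19/196

Pre-subsidy: 740 - 2P = -324 + 6P gives P* = 133, Q* = 474.
With the rebate, buyers effectively pay Pb = Ps − 76, where Ps is the price sellers receive.
Demand in terms of Ps becomes Qd = 740 − 2(Ps − 76) = 892 - 2Ps. Setting this equal to supply: 892 - 2Ps = -324 + 6Ps, so Ps = 152.
Buyers pay Pb = 152 − 76 = 76; Q' = -324 + 6·152 = 588.
ΔCS = ½(474 + 588)(133 − 76) = 30267; ΔPS = ½(474 + 588)(152 − 133) = 10089.
Government spending = 76 × 588 = 44688.
DWL = ½ × 76 × (588 − 474) = 4332; fraction = 4332 / 44688 = 19/196.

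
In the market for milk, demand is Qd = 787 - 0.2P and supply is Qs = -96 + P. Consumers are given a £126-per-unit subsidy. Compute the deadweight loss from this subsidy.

Deadweight loss = £1323

Pre-subsidy: 787 - 0.2P = -96 + P gives P* = 4415/6, Q* = 3839/6.
With the rebate, buyers effectively pay Pb = Ps − 126, where Ps is the price sellers receive.
Demand in terms of Ps becomes Qd = 787 − 0.2(Ps − 126) = 812.2 - 0.2Ps. Setting this equal to supply: 812.2 - 0.2Ps = -96 + Ps, so Ps = 4541/6.
Buyers pay Pb = 4541/6 − 126 = 3785/6; Q' = -96 + 1·(4541/6) = 3965/6.
The subsidy expands output by 3965/6 − 3839/6 = 21 past the efficient level; on those units the gap between marginal cost and willingness to pay runs from 0 up to 126.
DWL = ½ × 126 × 21 = 1323.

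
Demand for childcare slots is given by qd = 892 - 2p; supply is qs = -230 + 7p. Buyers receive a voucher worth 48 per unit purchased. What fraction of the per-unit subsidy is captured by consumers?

Consumer share = 7/9

Pre-subsidy: 892 - 2p = -230 + 7p gives p* = 374/3, q* = 1928/3.
With the rebate, buyers effectively pay pb = ps − 48, where ps is the price sellers receive.
Demand in terms of ps becomes qd = 892 − 2(ps − 48) = 988 - 2ps. Setting this equal to supply: 988 - 2ps = -230 + 7ps, so ps = 406/3.
Buyers pay pb = 406/3 − 48 = 262/3; q' = -230 + 7·(406/3) = 2152/3.
Buyers' price falls by p* − pb = 374/3 − 262/3 = 112/3; sellers' price rises by ps − p* = 406/3 − 374/3 = 32/3.
So consumers capture (112/3)/48 = 7/9 of each unit of subsidy.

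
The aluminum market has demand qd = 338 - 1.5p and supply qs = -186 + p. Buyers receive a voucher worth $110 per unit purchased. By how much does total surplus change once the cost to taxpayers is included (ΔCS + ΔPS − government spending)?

Net change in total surplus = -$3630

Pre-subsidy: 338 - 1.5p = -186 + p gives p* = 209.6, q* = 23.6.
With the rebate, buyers effectively pay pb = ps − 110, where ps is the price sellers receive.
Demand in terms of ps becomes qd = 338 − 1.5(ps − 110) = 503 - 1.5ps. Setting this equal to supply: 503 - 1.5ps = -186 + ps, so ps = 275.6.
Buyers pay pb = 275.6 − 110 = 165.6; q' = -186 + 1·275.6 = 89.6.
ΔCS = ½(23.6 + 89.6)(209.6 − 165.6) = 2490.4; ΔPS = ½(23.6 + 89.6)(275.6 − 209.6) = 3735.6.
Government spending = 110 × 89.6 = 9856.
Net change = 2490.4 + 3735.6 − 9856 = -3630. The loss equals the DWL triangle ½·110·66.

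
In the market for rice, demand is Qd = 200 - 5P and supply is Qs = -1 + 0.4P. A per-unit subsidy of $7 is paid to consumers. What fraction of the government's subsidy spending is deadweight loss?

DWL / government spending = 7/89

Pre-subsidy: 200 - 5P = -1 + 0.4P gives P* = 335/9, Q* = 125/9.
With the rebate, buyers effectively pay Pb = Ps − 7, where Ps is the price sellers receive.
Demand in terms of Ps becomes Qd = 200 − 5(Ps − 7) = 235 - 5Ps. Setting this equal to supply: 235 - 5Ps = -1 + 0.4Ps, so Ps = 1180/27.
Buyers pay Pb = 1180/27 − 7 = 991/27; Q' = -1 + 0.4·(1180/27) = 445/27.
ΔCS = ½(125/9 + 445/27)(335/9 − 991/27) = 5740/729; ΔPS = ½(125/9 + 445/27)(1180/27 − 335/9) = 71750/729.
Government spending = 7 × 445/27 = 3115/27.
DWL = ½ × 7 × (445/27 − 125/9) = 245/27; fraction = (245/27) / (3115/27) = 7/89.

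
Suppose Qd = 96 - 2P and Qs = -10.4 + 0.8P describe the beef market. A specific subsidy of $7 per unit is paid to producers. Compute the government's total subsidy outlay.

Pre-subsidy: 96 - 2P = -10.4 + 0.8P gives P* = 38, Q* = 20.
With the subsidy, sellers receive Ps = Pb + 7 for each unit, where Pb is the price buyers pay.
Supply in terms of Pb becomes Qs = -10.4 + 0.8(Pb + 7) = -4.8 + 0.8Pb. Setting this equal to demand: 96 - 2Pb = -4.8 + 0.8Pb, so Pb = 36.
Sellers receive Ps = 36 + 7 = 43; Q' = 96 − 2·36 = 24.
Government outlay = subsidy × quantity = 7 × 24 = 168.

Government cost = $168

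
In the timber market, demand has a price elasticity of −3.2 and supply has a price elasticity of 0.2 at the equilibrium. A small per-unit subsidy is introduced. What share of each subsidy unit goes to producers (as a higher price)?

For a small subsidy around the equilibrium, the benefit split depends on the relative slopes, which at a point are proportional to the elasticities.
Buyer share = εs/(εs + |εd|) = 0.2/(0.2 + 3.2) = 1/17; seller share = |εd|/(εs + |εd|) = 16/17.
So producers capture 16/17 of the subsidy.

Producer share = 16/17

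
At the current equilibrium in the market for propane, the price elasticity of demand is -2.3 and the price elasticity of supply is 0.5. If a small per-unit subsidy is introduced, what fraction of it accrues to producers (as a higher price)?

Producer share = 23/28

For a small subsidy around the equilibrium, the benefit split depends on the relative slopes, which at a point are proportional to the elasticities.
Buyer share = εs/(εs + |εd|) = 0.5/(0.5 + 2.3) = 5/28; seller share = |εd|/(εs + |εd|) = 23/28.
So producers capture 23/28 of the subsidy.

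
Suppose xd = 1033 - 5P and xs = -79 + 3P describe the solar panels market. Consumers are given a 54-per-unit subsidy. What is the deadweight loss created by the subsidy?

Pre-subsidy: 1033 - 5P = -79 + 3P gives P* = 139, x* = 338.
With the rebate, buyers effectively pay Pb = Ps − 54, where Ps is the price sellers receive.
Demand in terms of Ps becomes xd = 1033 − 5(Ps − 54) = 1303 - 5Ps. Setting this equal to supply: 1303 - 5Ps = -79 + 3Ps, so Ps = 172.75.
Buyers pay Pb = 172.75 − 54 = 118.75; x' = -79 + 3·172.75 = 439.25.
The subsidy expands output by 439.25 − 338 = 101.25 past the efficient level; on those units the gap between marginal cost and willingness to pay runs from 0 up to 54.
DWL = ½ × 54 × 101.25 = 2733.75.

Deadweight loss = 2733.75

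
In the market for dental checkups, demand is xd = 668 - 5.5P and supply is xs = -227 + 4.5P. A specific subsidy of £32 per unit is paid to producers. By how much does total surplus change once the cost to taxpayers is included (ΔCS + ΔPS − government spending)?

Net change in total surplus = -£1267.2

Pre-subsidy: 668 - 5.5P = -227 + 4.5P gives P* = 89.5, x* = 175.75.
With the subsidy, sellers receive Ps = Pb + 32 for each unit, where Pb is the price buyers pay.
Supply in terms of Pb becomes xs = -227 + 4.5(Pb + 32) = -83 + 4.5Pb. Setting this equal to demand: 668 - 5.5Pb = -83 + 4.5Pb, so Pb = 75.1.
Sellers receive Ps = 75.1 + 32 = 107.1; x' = 668 − 5.5·75.1 = 254.95.
ΔCS = ½(175.75 + 254.95)(89.5 − 75.1) = 3101.04; ΔPS = ½(175.75 + 254.95)(107.1 − 89.5) = 3790.16.
Government spending = 32 × 254.95 = 8158.4.
Net change = 3101.04 + 3790.16 − 8158.4 = -1267.2. The loss equals the DWL triangle ½·32·79.2.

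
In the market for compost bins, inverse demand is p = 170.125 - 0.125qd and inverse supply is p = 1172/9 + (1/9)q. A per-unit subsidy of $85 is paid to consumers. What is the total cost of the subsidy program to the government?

Pre-subsidy: 170.125 - 0.125q = 1172/9 + (1/9)q gives q* = 169 and p* = 149.
With the rebate, buyers effectively pay pb = ps − 85, where ps is the price sellers receive.
On the curves, pb = 170.125 - 0.125q and ps = 1172/9 + (1/9)q; the wedge ps − pb = 85 gives 1172/9 + (1/9)q − (170.125 - 0.125q) = 85, so q' = 529.
Then pb = 170.125 − 0.125·529 = 104 and ps = 1172/9 + (1/9)·529 = 189.
Government outlay = subsidy × quantity = 85 × 529 = 44965.

Government cost = $44965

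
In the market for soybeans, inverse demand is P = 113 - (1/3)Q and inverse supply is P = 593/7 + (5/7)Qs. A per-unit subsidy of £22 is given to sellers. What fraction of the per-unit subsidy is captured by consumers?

Pre-subsidy: 113 - (1/3)Q = 593/7 + (5/7)Q gives Q* = 27 and P* = 104.
With the subsidy, sellers receive Ps = Pb + 22 for each unit, where Pb is the price buyers pay.
On the curves, Pb = 113 - (1/3)Q and Ps = 593/7 + (5/7)Q; the wedge Ps − Pb = 22 gives 593/7 + (5/7)Q − (113 - (1/3)Q) = 22, so Q' = 48.
Then Pb = 113 − (1/3)·48 = 97 and Ps = 593/7 + (5/7)·48 = 119.
Buyers' price falls by P* − Pb = 104 − 97 = 7; sellers' price rises by Ps − P* = 119 − 104 = 15.
So consumers capture 7/22 = 7/22 of each unit of subsidy.

Consumer share = 7/22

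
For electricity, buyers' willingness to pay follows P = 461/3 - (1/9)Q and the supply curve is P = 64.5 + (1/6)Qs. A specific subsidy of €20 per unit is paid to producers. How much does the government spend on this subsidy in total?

Government cost = €7860

Pre-subsidy: 461/3 - (1/9)Q = 64.5 + (1/6)Q gives Q* = 321 and P* = 118.
With the subsidy, sellers receive Ps = Pb + 20 for each unit, where Pb is the price buyers pay.
On the curves, Pb = 461/3 - (1/9)Q and Ps = 64.5 + (1/6)Q; the wedge Ps − Pb = 20 gives 64.5 + (1/6)Q − (461/3 - (1/9)Q) = 20, so Q' = 393.
Then Pb = 461/3 − (1/9)·393 = 110 and Ps = 64.5 + (1/6)·393 = 130.
Government outlay = subsidy × quantity = 20 × 393 = 7860.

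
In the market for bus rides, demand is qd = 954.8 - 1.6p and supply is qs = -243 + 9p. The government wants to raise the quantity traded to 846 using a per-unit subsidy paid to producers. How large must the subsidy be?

At q = 846, invert demand for the buyer price: pb = (954.8 − 846)/1.6 = 68; invert supply for the seller price: ps = (846 − (-243))/9 = 121.
The subsidy must fill the gap: s = ps − pb = 121 − 68 = 53.

Required subsidy s = 53 per unit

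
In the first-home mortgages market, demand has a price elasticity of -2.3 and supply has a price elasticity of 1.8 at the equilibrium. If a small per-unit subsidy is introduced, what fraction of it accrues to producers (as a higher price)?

Producer share = 23/41

For a small subsidy around the equilibrium, the benefit split depends on the relative slopes, which at a point are proportional to the elasticities.
Buyer share = εs/(εs + |εd|) = 1.8/(1.8 + 2.3) = 18/41; seller share = |εd|/(εs + |εd|) = 23/41.
So producers capture 23/41 of the subsidy.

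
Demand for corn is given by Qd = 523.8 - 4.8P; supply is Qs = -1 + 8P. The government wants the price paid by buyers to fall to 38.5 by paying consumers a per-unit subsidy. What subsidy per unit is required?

At a buyer price of 38.5, quantity demanded is 523.8 − 4.8·38.5 = 339.
Sellers supply 339 only when they receive Ps with -1 + 8·Ps = 339, i.e. Ps = 42.5.
s = Ps − Pb = 42.5 − 38.5 = 4.

Required subsidy s = 4 per unit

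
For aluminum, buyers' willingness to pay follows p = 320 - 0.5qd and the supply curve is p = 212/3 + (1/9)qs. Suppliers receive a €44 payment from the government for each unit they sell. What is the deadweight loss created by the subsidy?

Pre-subsidy: 320 - 0.5q = 212/3 + (1/9)q gives q* = 408 and p* = 116.
With the subsidy, sellers receive ps = pb + 44 for each unit, where pb is the price buyers pay.
On the curves, pb = 320 - 0.5q and ps = 212/3 + (1/9)q; the wedge ps − pb = 44 gives 212/3 + (1/9)q − (320 - 0.5q) = 44, so q' = 480.
Then pb = 320 − 0.5·480 = 80 and ps = 212/3 + (1/9)·480 = 124.
The subsidy expands output by 480 − 408 = 72 past the efficient level; on those units the gap between marginal cost and willingness to pay runs from 0 up to 44.
DWL = ½ × 44 × 72 = 1584.

Deadweight loss = €1584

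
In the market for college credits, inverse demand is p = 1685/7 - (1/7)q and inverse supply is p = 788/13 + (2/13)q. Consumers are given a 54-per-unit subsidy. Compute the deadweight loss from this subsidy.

Pre-subsidy: 1685/7 - (1/7)q = 788/13 + (2/13)q gives q* = 607 and p* = 154.
With the rebate, buyers effectively pay pb = ps − 54, where ps is the price sellers receive.
On the curves, pb = 1685/7 - (1/7)q and ps = 788/13 + (2/13)q; the wedge ps − pb = 54 gives 788/13 + (2/13)q − (1685/7 - (1/7)q) = 54, so q' = 789.
Then pb = 1685/7 − (1/7)·789 = 128 and ps = 788/13 + (2/13)·789 = 182.
The subsidy expands output by 789 − 607 = 182 past the efficient level; on those units the gap between marginal cost and willingness to pay runs from 0 up to 54.
DWL = ½ × 54 × 182 = 4914.

Deadweight loss = 4914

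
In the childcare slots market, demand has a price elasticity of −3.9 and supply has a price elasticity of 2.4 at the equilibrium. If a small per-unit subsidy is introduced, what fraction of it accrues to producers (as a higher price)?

For a small subsidy around the equilibrium, the benefit split depends on the relative slopes, which at a point are proportional to the elasticities.
Buyer share = εs/(εs + |εd|) = 2.4/(2.4 + 3.9) = 8/21; seller share = |εd|/(εs + |εd|) = 13/21.
So producers capture 13/21 of the subsidy.

Producer share = 13/21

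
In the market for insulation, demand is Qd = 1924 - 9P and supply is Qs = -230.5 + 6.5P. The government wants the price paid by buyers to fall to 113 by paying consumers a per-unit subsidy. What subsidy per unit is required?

At a buyer price of 113, quantity demanded is 1924 − 9·113 = 907.
Sellers supply 907 only when they receive Ps with -230.5 + 6.5·Ps = 907, i.e. Ps = 175.
s = Ps − Pb = 175 − 113 = 62.

Required subsidy s = 62 per unit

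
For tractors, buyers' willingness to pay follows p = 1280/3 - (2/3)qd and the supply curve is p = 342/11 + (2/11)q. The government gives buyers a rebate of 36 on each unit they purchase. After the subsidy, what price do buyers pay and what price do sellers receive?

Pre-subsidy: 1280/3 - (2/3)q = 342/11 + (2/11)q gives q* = 6527/14 and p* = 811/7.
With the rebate, buyers effectively pay pb = ps − 36, where ps is the price sellers receive.
On the curves, pb = 1280/3 - (2/3)q and ps = 342/11 + (2/11)q; the wedge ps − pb = 36 gives 342/11 + (2/11)q − (1280/3 - (2/3)q) = 36, so q' = 7121/14.
Then pb = 1280/3 − (2/3)·(7121/14) = 613/7 and ps = 342/11 + (2/11)·(7121/14) = 865/7.

Buyers pay 613/7; sellers receive 865/7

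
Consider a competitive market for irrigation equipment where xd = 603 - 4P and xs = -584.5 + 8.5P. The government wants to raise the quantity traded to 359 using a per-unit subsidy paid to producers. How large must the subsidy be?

Required subsidy s = 50 per unit

At x = 359, invert demand for the buyer price: Pb = (603 − 359)/4 = 61; invert supply for the seller price: Ps = (359 − (-584.5))/8.5 = 111.
The subsidy must fill the gap: s = Ps − Pb = 111 − 61 = 50.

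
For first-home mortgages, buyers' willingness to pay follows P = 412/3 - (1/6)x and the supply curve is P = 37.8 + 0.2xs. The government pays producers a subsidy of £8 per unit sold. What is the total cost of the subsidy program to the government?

Pre-subsidy: 412/3 - (1/6)x = 37.8 + 0.2x gives x* = 2986/11 and P* = 1013/11.
With the subsidy, sellers receive Ps = Pb + 8 for each unit, where Pb is the price buyers pay.
On the curves, Pb = 412/3 - (1/6)x and Ps = 37.8 + 0.2x; the wedge Ps − Pb = 8 gives 37.8 + 0.2x − (412/3 - (1/6)x) = 8, so x' = 3226/11.
Then Pb = 412/3 − (1/6)·(3226/11) = 973/11 and Ps = 37.8 + 0.2·(3226/11) = 1061/11.
Government outlay = subsidy × quantity = 8 × 3226/11 = 25808/11.

Government cost = 25808/11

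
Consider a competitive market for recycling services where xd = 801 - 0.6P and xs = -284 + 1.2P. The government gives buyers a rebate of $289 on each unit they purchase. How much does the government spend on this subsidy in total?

Pre-subsidy: 801 - 0.6P = -284 + 1.2P gives P* = 5425/9, x* = 1318/3.
With the rebate, buyers effectively pay Pb = Ps − 289, where Ps is the price sellers receive.
Demand in terms of Ps becomes xd = 801 − 0.6(Ps − 289) = 974.4 - 0.6Ps. Setting this equal to supply: 974.4 - 0.6Ps = -284 + 1.2Ps, so Ps = 6292/9.
Buyers pay Pb = 6292/9 − 289 = 3691/9; x' = -284 + 1.2·(6292/9) = 8324/15.
Government outlay = subsidy × quantity = 289 × 8324/15 = 2405636/15.

Government cost = 2405636/15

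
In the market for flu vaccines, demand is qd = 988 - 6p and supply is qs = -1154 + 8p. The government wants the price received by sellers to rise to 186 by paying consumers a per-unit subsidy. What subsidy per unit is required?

At a seller price of 186, quantity supplied is -1154 + 8·186 = 334.
Buyers absorb 334 only when they pay pb with 988 − 6·pb = 334, i.e. pb = 109.
s = ps − pb = 186 − 109 = 77.

Required subsidy s = 77 per unit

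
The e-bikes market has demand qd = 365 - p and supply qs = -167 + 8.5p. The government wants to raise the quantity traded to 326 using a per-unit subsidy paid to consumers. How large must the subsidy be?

Required subsidy s = 19 per unit

At q = 326, invert demand for the buyer price: pb = (365 − 326)/1 = 39; invert supply for the seller price: ps = (326 − (-167))/8.5 = 58.
The subsidy must fill the gap: s = ps − pb = 58 − 39 = 19.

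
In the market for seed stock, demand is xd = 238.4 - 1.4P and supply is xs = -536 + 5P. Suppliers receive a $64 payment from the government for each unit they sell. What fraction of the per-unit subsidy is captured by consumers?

Pre-subsidy: 238.4 - 1.4P = -536 + 5P gives P* = 121, x* = 69.
With the subsidy, sellers receive Ps = Pb + 64 for each unit, where Pb is the price buyers pay.
Supply in terms of Pb becomes xs = -536 + 5(Pb + 64) = -216 + 5Pb. Setting this equal to demand: 238.4 - 1.4Pb = -216 + 5Pb, so Pb = 71.
Sellers receive Ps = 71 + 64 = 135; x' = 238.4 − 1.4·71 = 139.
Buyers' price falls by P* − Pb = 121 − 71 = 50; sellers' price rises by Ps − P* = 135 − 121 = 14.
So consumers capture 50/64 = 0.78125 of each unit of subsidy.

Consumer share = 0.78125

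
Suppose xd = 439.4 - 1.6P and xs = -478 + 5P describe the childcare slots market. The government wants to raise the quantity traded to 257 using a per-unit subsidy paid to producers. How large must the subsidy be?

At x = 257, invert demand for the buyer price: Pb = (439.4 − 257)/1.6 = 114; invert supply for the seller price: Ps = (257 − (-478))/5 = 147.
The subsidy must fill the gap: s = Ps − Pb = 147 − 114 = 33.

Required subsidy s = 33 per unit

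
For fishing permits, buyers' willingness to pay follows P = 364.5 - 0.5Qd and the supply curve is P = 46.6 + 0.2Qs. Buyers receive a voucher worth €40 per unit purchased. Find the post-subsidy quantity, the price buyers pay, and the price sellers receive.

Pre-subsidy: 364.5 - 0.5Q = 46.6 + 0.2Q gives Q* = 3179/7 and P* = 962/7.
With the rebate, buyers effectively pay Pb = Ps − 40, where Ps is the price sellers receive.
On the curves, Pb = 364.5 - 0.5Q and Ps = 46.6 + 0.2Q; the wedge Ps − Pb = 40 gives 46.6 + 0.2Q − (364.5 - 0.5Q) = 40, so Q' = 3579/7.
Then Pb = 364.5 − 0.5·(3579/7) = 762/7 and Ps = 46.6 + 0.2·(3579/7) = 1042/7.

Q' = 3579/7; buyers pay 762/7; sellers receive 1042/7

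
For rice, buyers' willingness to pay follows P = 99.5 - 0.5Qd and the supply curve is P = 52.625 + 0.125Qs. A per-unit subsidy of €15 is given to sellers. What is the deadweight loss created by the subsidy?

Pre-subsidy: 99.5 - 0.5Q = 52.625 + 0.125Q gives Q* = 75 and P* = 62.
With the subsidy, sellers receive Ps = Pb + 15 for each unit, where Pb is the price buyers pay.
On the curves, Pb = 99.5 - 0.5Q and Ps = 52.625 + 0.125Q; the wedge Ps − Pb = 15 gives 52.625 + 0.125Q − (99.5 - 0.5Q) = 15, so Q' = 99.
Then Pb = 99.5 − 0.5·99 = 50 and Ps = 52.625 + 0.125·99 = 65.
The subsidy expands output by 99 − 75 = 24 past the efficient level; on those units the gap between marginal cost and willingness to pay runs from 0 up to 15.
DWL = ½ × 15 × 24 = 180.

Deadweight loss = €180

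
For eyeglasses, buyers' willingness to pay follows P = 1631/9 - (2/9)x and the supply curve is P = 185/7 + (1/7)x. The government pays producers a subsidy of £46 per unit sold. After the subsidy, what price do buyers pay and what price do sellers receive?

Pre-subsidy: 1631/9 - (2/9)x = 185/7 + (1/7)x gives x* = 424 and P* = 87.
With the subsidy, sellers receive Ps = Pb + 46 for each unit, where Pb is the price buyers pay.
On the curves, Pb = 1631/9 - (2/9)x and Ps = 185/7 + (1/7)x; the wedge Ps − Pb = 46 gives 185/7 + (1/7)x − (1631/9 - (2/9)x) = 46, so x' = 550.
Then Pb = 1631/9 − (2/9)·550 = 59 and Ps = 185/7 + (1/7)·550 = 105.

Buyers pay £59; sellers receive £105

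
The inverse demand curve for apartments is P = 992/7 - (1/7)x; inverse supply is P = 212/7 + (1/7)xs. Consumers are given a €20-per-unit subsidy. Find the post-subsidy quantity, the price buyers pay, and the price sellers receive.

Pre-subsidy: 992/7 - (1/7)x = 212/7 + (1/7)x gives x* = 390 and P* = 86.
With the rebate, buyers effectively pay Pb = Ps − 20, where Ps is the price sellers receive.
On the curves, Pb = 992/7 - (1/7)x and Ps = 212/7 + (1/7)x; the wedge Ps − Pb = 20 gives 212/7 + (1/7)x − (992/7 - (1/7)x) = 20, so x' = 460.
Then Pb = 992/7 − (1/7)·460 = 76 and Ps = 212/7 + (1/7)·460 = 96.

x' = 460; buyers pay €76; sellers receive €96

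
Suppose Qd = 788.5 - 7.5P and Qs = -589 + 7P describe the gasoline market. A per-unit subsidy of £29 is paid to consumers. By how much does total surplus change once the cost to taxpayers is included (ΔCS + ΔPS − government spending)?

Net change in total surplus = -£1522.5

Pre-subsidy: 788.5 - 7.5P = -589 + 7P gives P* = 95, Q* = 76.
With the rebate, buyers effectively pay Pb = Ps − 29, where Ps is the price sellers receive.
Demand in terms of Ps becomes Qd = 788.5 − 7.5(Ps − 29) = 1006 - 7.5Ps. Setting this equal to supply: 1006 - 7.5Ps = -589 + 7Ps, so Ps = 110.
Buyers pay Pb = 110 − 29 = 81; Q' = -589 + 7·110 = 181.
ΔCS = ½(76 + 181)(95 − 81) = 1799; ΔPS = ½(76 + 181)(110 − 95) = 1927.5.
Government spending = 29 × 181 = 5249.
Net change = 1799 + 1927.5 − 5249 = -1522.5. The loss equals the DWL triangle ½·29·105.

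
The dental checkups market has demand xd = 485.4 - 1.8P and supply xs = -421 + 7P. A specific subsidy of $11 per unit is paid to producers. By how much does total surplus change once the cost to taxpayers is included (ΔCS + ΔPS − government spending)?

Pre-subsidy: 485.4 - 1.8P = -421 + 7P gives P* = 103, x* = 300.
With the subsidy, sellers receive Ps = Pb + 11 for each unit, where Pb is the price buyers pay.
Supply in terms of Pb becomes xs = -421 + 7(Pb + 11) = -344 + 7Pb. Setting this equal to demand: 485.4 - 1.8Pb = -344 + 7Pb, so Pb = 94.25.
Sellers receive Ps = 94.25 + 11 = 105.25; x' = 485.4 − 1.8·94.25 = 315.75.
ΔCS = ½(300 + 315.75)(103 − 94.25) = 2693.90625; ΔPS = ½(300 + 315.75)(105.25 − 103) = 692.71875.
Government spending = 11 × 315.75 = 3473.25.
Net change = 2693.90625 + 692.71875 − 3473.25 = -86.625. The loss equals the DWL triangle ½·11·15.75.

Net change in total surplus = -$86.625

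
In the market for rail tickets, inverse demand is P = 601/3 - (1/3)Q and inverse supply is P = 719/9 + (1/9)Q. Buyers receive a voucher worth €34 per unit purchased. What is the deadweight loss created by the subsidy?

Deadweight loss = €1300.5

Pre-subsidy: 601/3 - (1/3)Q = 719/9 + (1/9)Q gives Q* = 271 and P* = 110.
With the rebate, buyers effectively pay Pb = Ps − 34, where Ps is the price sellers receive.
On the curves, Pb = 601/3 - (1/3)Q and Ps = 719/9 + (1/9)Q; the wedge Ps − Pb = 34 gives 719/9 + (1/9)Q − (601/3 - (1/3)Q) = 34, so Q' = 347.5.
Then Pb = 601/3 − (1/3)·347.5 = 84.5 and Ps = 719/9 + (1/9)·347.5 = 118.5.
The subsidy expands output by 347.5 − 271 = 76.5 past the efficient level; on those units the gap between marginal cost and willingness to pay runs from 0 up to 34.
DWL = ½ × 34 × 76.5 = 1300.5.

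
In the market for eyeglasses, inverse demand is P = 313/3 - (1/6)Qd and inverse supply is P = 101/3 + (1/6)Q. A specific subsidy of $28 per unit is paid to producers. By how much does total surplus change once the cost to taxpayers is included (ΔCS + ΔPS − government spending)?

Pre-subsidy: 313/3 - (1/6)Q = 101/3 + (1/6)Q gives Q* = 212 and P* = 69.
With the subsidy, sellers receive Ps = Pb + 28 for each unit, where Pb is the price buyers pay.
On the curves, Pb = 313/3 - (1/6)Q and Ps = 101/3 + (1/6)Q; the wedge Ps − Pb = 28 gives 101/3 + (1/6)Q − (313/3 - (1/6)Q) = 28, so Q' = 296.
Then Pb = 313/3 − (1/6)·296 = 55 and Ps = 101/3 + (1/6)·296 = 83.
ΔCS = ½(212 + 296)(69 − 55) = 3556; ΔPS = ½(212 + 296)(83 − 69) = 3556.
Government spending = 28 × 296 = 8288.
Net change = 3556 + 3556 − 8288 = -1176. The loss equals the DWL triangle ½·28·84.

Net change in total surplus = -$1176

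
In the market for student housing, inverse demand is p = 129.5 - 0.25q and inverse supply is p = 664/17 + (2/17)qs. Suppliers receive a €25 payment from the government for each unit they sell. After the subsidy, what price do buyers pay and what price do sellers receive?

Buyers pay €51; sellers receive €76

Pre-subsidy: 129.5 - 0.25q = 664/17 + (2/17)q gives q* = 246 and p* = 68.
With the subsidy, sellers receive ps = pb + 25 for each unit, where pb is the price buyers pay.
On the curves, pb = 129.5 - 0.25q and ps = 664/17 + (2/17)q; the wedge ps − pb = 25 gives 664/17 + (2/17)q − (129.5 - 0.25q) = 25, so q' = 314.
Then pb = 129.5 − 0.25·314 = 51 and ps = 664/17 + (2/17)·314 = 76.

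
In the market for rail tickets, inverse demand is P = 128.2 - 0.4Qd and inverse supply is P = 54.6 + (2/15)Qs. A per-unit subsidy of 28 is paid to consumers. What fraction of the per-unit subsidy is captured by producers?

Producer share = 0.25

Pre-subsidy: 128.2 - 0.4Q = 54.6 + (2/15)Q gives Q* = 138 and P* = 73.
With the rebate, buyers effectively pay Pb = Ps − 28, where Ps is the price sellers receive.
On the curves, Pb = 128.2 - 0.4Q and Ps = 54.6 + (2/15)Q; the wedge Ps − Pb = 28 gives 54.6 + (2/15)Q − (128.2 - 0.4Q) = 28, so Q' = 190.5.
Then Pb = 128.2 − 0.4·190.5 = 52 and Ps = 54.6 + (2/15)·190.5 = 80.
Buyers' price falls by P* − Pb = 73 − 52 = 21; sellers' price rises by Ps − P* = 80 − 73 = 7.
So producers capture 7/28 = 0.25 of each unit of subsidy.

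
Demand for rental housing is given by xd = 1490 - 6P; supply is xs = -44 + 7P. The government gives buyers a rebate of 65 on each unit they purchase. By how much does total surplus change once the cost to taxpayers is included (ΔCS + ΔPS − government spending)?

Net change in total surplus = -6825

Pre-subsidy: 1490 - 6P = -44 + 7P gives P* = 118, x* = 782.
With the rebate, buyers effectively pay Pb = Ps − 65, where Ps is the price sellers receive.
Demand in terms of Ps becomes xd = 1490 − 6(Ps − 65) = 1880 - 6Ps. Setting this equal to supply: 1880 - 6Ps = -44 + 7Ps, so Ps = 148.
Buyers pay Pb = 148 − 65 = 83; x' = -44 + 7·148 = 992.
ΔCS = ½(782 + 992)(118 − 83) = 31045; ΔPS = ½(782 + 992)(148 − 118) = 26610.
Government spending = 65 × 992 = 64480.
Net change = 31045 + 26610 − 64480 = -6825. The loss equals the DWL triangle ½·65·210.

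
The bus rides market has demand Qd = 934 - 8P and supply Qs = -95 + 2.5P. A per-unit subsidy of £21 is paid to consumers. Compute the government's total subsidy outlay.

Pre-subsidy: 934 - 8P = -95 + 2.5P gives P* = 98, Q* = 150.
With the rebate, buyers effectively pay Pb = Ps − 21, where Ps is the price sellers receive.
Demand in terms of Ps becomes Qd = 934 − 8(Ps − 21) = 1102 - 8Ps. Setting this equal to supply: 1102 - 8Ps = -95 + 2.5Ps, so Ps = 114.
Buyers pay Pb = 114 − 21 = 93; Q' = -95 + 2.5·114 = 190.
Government outlay = subsidy × quantity = 21 × 190 = 3990.

Government cost = £3990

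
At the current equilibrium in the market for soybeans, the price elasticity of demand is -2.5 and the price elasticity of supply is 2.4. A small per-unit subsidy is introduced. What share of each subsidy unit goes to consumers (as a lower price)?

For a small subsidy around the equilibrium, the benefit split depends on the relative slopes, which at a point are proportional to the elasticities.
Buyer share = εs/(εs + |εd|) = 2.4/(2.4 + 2.5) = 24/49; seller share = |εd|/(εs + |εd|) = 25/49.

Consumer share = 24/49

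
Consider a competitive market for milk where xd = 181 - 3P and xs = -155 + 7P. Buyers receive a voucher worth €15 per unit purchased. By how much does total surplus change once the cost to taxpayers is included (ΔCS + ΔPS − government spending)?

Pre-subsidy: 181 - 3P = -155 + 7P gives P* = 33.6, x* = 80.2.
With the rebate, buyers effectively pay Pb = Ps − 15, where Ps is the price sellers receive.
Demand in terms of Ps becomes xd = 181 − 3(Ps − 15) = 226 - 3Ps. Setting this equal to supply: 226 - 3Ps = -155 + 7Ps, so Ps = 38.1.
Buyers pay Pb = 38.1 − 15 = 23.1; x' = -155 + 7·38.1 = 111.7.
ΔCS = ½(80.2 + 111.7)(33.6 − 23.1) = 1007.475; ΔPS = ½(80.2 + 111.7)(38.1 − 33.6) = 431.775.
Government spending = 15 × 111.7 = 1675.5.
Net change = 1007.475 + 431.775 − 1675.5 = -236.25. The loss equals the DWL triangle ½·15·31.5.

Net change in total surplus = -€236.25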